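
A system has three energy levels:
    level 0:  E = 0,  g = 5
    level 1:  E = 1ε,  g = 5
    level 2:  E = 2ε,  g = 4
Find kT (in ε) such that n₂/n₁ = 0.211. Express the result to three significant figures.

0.750 ε

n₂/n₁ = (g₂/g₁) exp[−(E₂−E₁)/kT] = 0.211.
⇒ (E₂−E₁)/kT = ln((4/5)/0.211) = ln(3.7915) = 1.3328.
kT = 1ε / 1.3328 = 0.750 ε.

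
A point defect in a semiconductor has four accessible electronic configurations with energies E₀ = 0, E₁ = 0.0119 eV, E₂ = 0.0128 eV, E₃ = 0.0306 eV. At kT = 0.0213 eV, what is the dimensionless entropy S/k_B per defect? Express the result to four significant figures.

Eᵢ/kT = 0, 0.558685, 0.600939, 1.43662.
Z = Σ e^(−Eᵢ/kT) = e^(−0) + e^(−0.558685) + e^(−0.600939) + e^(−1.43662) = 1.00000 + 0.571961 + 0.548297 + 0.237730 = 2.35799.
⟨E⟩ = Σ EᵢPᵢ = 0.00894791 eV.
S/k_B = ln Z + ⟨E⟩/kT = ln(2.35799) + 0.00894791/0.0213 = 0.857810 + 0.420090 = 1.278.

1.278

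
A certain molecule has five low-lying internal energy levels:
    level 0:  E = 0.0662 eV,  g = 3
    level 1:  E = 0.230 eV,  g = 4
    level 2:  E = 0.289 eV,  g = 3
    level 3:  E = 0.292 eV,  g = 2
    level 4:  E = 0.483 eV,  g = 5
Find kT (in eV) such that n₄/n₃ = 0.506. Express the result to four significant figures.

n₄/n₃ = (g₄/g₃) exp[−(E₄−E₃)/kT] = 0.506.
⇒ (E₄−E₃)/kT = ln((5/2)/0.506) = ln(4.94071) = 1.59751.
kT = 0.191 eV / 1.59751 = 0.1196 eV.

0.1196 eV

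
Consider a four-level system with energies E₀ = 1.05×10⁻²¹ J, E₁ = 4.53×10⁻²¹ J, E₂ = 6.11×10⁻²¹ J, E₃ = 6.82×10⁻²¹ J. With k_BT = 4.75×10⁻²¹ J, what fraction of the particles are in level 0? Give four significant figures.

Eᵢ/kT = 0.221053, 0.953684, 1.28632, 1.43579.
Z = Σ e^(−Eᵢ/kT) = e^(−0.221053) + e^(−0.953684) + e^(−1.28632) + e^(−1.43579) = 0.801674 + 0.385319 + 0.276286 + 0.237927 = 1.70121.
P₀ = e^(−E₀/kT) / Z = 0.801674/1.70121 = 0.4712.

0.4712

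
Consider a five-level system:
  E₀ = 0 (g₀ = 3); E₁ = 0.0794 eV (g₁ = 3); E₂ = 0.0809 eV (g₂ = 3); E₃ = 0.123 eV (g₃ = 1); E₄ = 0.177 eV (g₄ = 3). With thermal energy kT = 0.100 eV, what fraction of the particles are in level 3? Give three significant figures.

0.0450

Eᵢ/kT = 0, 0.79400, 0.80900, 1.2300, 1.7700.
Z = Σ gᵢe^(−Eᵢ/kT) = 3·e^(−0) + 3·e^(−0.79400) + 3·e^(−0.80900) + 1·e^(−1.2300) + 3·e^(−1.7700) = 3.0000 + 1.3561 + 1.3359 + 0.29229 + 0.51100 = 6.4953.
P₃ = g₃ e^(−E₃/kT) / Z = 0.29229/6.4953 = 0.0450.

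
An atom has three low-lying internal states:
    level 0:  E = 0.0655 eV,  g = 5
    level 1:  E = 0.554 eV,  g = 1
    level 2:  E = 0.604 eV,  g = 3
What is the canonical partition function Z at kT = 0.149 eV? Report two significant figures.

Eᵢ/kT = 0.4396, 3.718, 4.054.
Z = Σ gᵢe^(−Eᵢ/kT) = 5·e^(−0.4396) + 1·e^(−3.718) + 3·e^(−4.054) = 3.221 + 0.02428 + 0.05206 = 3.297.

Z = 3.3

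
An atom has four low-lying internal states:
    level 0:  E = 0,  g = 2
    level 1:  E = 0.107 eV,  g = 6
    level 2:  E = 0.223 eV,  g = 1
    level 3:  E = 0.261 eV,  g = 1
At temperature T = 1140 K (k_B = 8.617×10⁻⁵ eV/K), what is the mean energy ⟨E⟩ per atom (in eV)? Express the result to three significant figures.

0.0614 eV

k_BT = 8.617×10⁻⁵ × 1140 K = 0.098234 eV.
Eᵢ/kT = 0, 1.0892, 2.2701, 2.6569.
Z = Σ gᵢe^(−Eᵢ/kT) = 2·e^(−0) + 6·e^(−1.0892) + 1·e^(−2.2701) + 1·e^(−2.6569) = 2.0000 + 2.0189 + 0.10330 + 0.070165 = 4.1924.
⟨E⟩ = Σ Eᵢ gᵢe^(−Eᵢ/kT) / Z = (0·2.0000 + 0.107·2.0189 + 0.223·0.10330 + 0.261·0.070165) / 4.1924 = 0.0614 eV.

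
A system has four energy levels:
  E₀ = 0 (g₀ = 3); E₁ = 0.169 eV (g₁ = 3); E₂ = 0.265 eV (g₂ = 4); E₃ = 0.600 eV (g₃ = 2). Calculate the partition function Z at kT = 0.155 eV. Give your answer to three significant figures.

Eᵢ/kT = 0, 1.0903, 1.7097, 3.8710.
Z = Σ gᵢe^(−Eᵢ/kT) = 3·e^(−0) + 3·e^(−1.0903) + 4·e^(−1.7097) + 2·e^(−3.8710) = 3.0000 + 1.0083 + 0.72368 + 0.041675 = 4.7737.

Z = 4.77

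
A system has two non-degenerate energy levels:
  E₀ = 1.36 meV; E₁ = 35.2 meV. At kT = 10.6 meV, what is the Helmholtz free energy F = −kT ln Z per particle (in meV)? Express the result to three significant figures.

0.933 meV

Eᵢ/kT = 0.12830, 3.3208.
Z = Σ e^(−Eᵢ/kT) = e^(−0.12830) + e^(−3.3208) = 0.87959 + 0.036124 = 0.91571.
F = −kT ln Z = −10.6 × ln(0.91571) = −10.6 × -0.088056 = 0.933 meV.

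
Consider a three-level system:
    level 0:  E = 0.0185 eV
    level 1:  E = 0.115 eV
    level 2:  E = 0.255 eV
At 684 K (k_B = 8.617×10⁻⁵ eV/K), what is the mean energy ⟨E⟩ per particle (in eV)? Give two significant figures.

k_BT = 8.617×10⁻⁵ × 684 K = 0.05894 eV.
Eᵢ/kT = 0.3139, 1.951, 4.326.
Z = Σ e^(−Eᵢ/kT) = e^(−0.3139) + e^(−1.951) + e^(−4.326) = 0.7306 + 0.1421 + 0.01322 = 0.8859.
⟨E⟩ = Σ Eᵢ e^(−Eᵢ/kT) / Z = (0.0185·0.7306 + 0.115·0.1421 + 0.255·0.01322) / 0.8859 = 0.038 eV.

0.038 eV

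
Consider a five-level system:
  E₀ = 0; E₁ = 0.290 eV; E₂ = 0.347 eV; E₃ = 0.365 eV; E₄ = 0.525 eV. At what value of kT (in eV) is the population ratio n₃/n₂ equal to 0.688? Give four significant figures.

n₃/n₂ = exp[−(E₃−E₂)/kT] = 0.688.
⇒ (E₃−E₂)/kT = ln(1/0.688) = ln(1.45349) = 0.373968.
kT = 0.018 eV / 0.373968 = 0.04813 eV.

0.04813 eV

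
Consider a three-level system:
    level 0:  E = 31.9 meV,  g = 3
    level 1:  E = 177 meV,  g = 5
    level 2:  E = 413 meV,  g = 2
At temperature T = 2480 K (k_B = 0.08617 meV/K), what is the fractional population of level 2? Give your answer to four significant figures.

k_BT = 0.08617 × 2480 K = 213.702 meV.
Eᵢ/kT = 0.149273, 0.828256, 1.93260.
Z = Σ gᵢe^(−Eᵢ/kT) = 3·e^(−0.149273) + 5·e^(−0.828256) + 2·e^(−1.93260) = 2.58400 + 2.18405 + 0.289543 = 5.05759.
P₂ = g₂ e^(−E₂/kT) / Z = 0.289543/5.05759 = 0.05725.

0.05725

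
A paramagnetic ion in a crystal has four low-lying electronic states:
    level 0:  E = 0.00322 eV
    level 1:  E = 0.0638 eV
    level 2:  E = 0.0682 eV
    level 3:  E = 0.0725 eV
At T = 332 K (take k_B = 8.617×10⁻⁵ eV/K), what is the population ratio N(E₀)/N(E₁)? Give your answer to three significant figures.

8.31

k_BT = 8.617×10⁻⁵ × 332 K = 0.028608 eV.
n₀/n₁ = exp[−(E₀−E₁)/kT] = exp(−(-0.06058 eV)/(0.028608 eV)) = exp(2.1176) = 8.31.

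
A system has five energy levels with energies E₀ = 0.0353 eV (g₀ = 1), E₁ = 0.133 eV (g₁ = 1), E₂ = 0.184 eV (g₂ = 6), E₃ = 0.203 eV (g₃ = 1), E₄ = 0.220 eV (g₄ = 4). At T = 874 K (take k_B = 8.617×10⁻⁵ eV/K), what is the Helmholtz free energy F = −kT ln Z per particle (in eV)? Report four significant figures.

k_BT = 8.617×10⁻⁵ × 874 K = 0.0753126 eV.
Eᵢ/kT = 0.468713, 1.76597, 2.44315, 2.69543, 2.92116.
Z = Σ gᵢe^(−Eᵢ/kT) = 1·e^(−0.468713) + 1·e^(−1.76597) + 6·e^(−2.44315) + 1·e^(−2.69543) + 4·e^(−2.92116) = 0.625807 + 0.171021 + 0.521320 + 0.0675133 + 0.215485 = 1.60115.
F = −kT ln Z = −0.0753126 × ln(1.60115) = −0.0753126 × 0.470722 = -0.03545 eV.

-0.03545 eV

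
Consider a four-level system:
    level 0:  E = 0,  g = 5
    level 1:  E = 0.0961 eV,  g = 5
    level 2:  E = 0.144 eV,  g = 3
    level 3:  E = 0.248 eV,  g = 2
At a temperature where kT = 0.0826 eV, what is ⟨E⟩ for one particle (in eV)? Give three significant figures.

0.0348 eV

Eᵢ/kT = 0, 1.1634, 1.7433, 3.0024.
Z = Σ gᵢe^(−Eᵢ/kT) = 5·e^(−0) + 5·e^(−1.1634) + 3·e^(−1.7433) + 2·e^(−3.0024) = 5.0000 + 1.5621 + 0.52483 + 0.099335 = 7.1863.
⟨E⟩ = Σ Eᵢ gᵢe^(−Eᵢ/kT) / Z = (0·5.0000 + 0.0961·1.5621 + 0.144·0.52483 + 0.248·0.099335) / 7.1863 = 0.0348 eV.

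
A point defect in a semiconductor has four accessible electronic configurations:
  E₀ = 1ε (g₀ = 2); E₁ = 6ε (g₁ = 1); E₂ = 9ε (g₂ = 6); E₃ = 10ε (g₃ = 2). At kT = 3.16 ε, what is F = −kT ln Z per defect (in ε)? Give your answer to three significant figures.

-2.25 ε

Eᵢ/kT = 0.31646, 1.8987, 2.8481, 3.1646.
Z = Σ gᵢe^(−Eᵢ/kT) = 2·e^(−0.31646) + 1·e^(−1.8987) + 6·e^(−2.8481) + 2·e^(−3.1646) = 1.4574 + 0.14976 + 0.34773 + 0.084462 = 2.0394.
F = −kT ln Z = −3.16 × ln(2.0394) = −3.16 × 0.71266 = -2.25 ε.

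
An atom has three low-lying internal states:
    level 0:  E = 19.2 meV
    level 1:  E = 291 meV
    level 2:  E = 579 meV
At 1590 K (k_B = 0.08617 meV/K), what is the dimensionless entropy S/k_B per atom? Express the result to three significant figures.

k_BT = 0.08617 × 1590 K = 137.01 meV.
Eᵢ/kT = 0.14014, 2.1239, 4.2260.
Z = Σ e^(−Eᵢ/kT) = e^(−0.14014) + e^(−2.1239) + e^(−4.2260) = 0.86924 + 0.11956 + 0.014611 = 1.0034.
⟨E⟩ = Σ EᵢPᵢ = 59.738 meV.
S/k_B = ln Z + ⟨E⟩/kT = ln(1.0034) + 59.738/137.01 = 0.0033942 + 0.43601 = 0.439.

0.439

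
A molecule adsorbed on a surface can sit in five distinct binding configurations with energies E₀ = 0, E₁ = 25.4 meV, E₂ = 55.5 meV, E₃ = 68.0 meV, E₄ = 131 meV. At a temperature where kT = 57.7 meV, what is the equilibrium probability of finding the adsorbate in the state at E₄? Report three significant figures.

0.0424

Eᵢ/kT = 0, 0.44021, 0.96187, 1.1785, 2.2704.
Z = Σ e^(−Eᵢ/kT) = e^(−0) + e^(−0.44021) + e^(−0.96187) + e^(−1.1785) + e^(−2.2704) = 1.0000 + 0.64390 + 0.38218 + 0.30774 + 0.10327 = 2.4371.
P₄ = e^(−E₄/kT) / Z = 0.10327/2.4371 = 0.0424.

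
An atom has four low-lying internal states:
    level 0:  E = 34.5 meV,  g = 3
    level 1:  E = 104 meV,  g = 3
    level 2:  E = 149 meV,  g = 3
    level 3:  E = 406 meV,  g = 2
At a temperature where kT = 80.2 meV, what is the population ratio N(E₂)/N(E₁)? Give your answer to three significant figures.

n₂/n₁ = (g₂/g₁) exp[−(E₂−E₁)/kT] = (3/3) × exp(−(45 meV)/(80.2 meV)) = (3/3) × exp(-0.56110) = 0.571.

0.571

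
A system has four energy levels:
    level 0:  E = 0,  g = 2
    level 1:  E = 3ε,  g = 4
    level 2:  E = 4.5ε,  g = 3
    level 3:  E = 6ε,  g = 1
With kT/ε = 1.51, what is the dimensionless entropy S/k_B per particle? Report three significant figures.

Eᵢ/kT = 0, 1.9868, 2.9801, 3.9735.
Z = Σ gᵢe^(−Eᵢ/kT) = 2·e^(−0) + 4·e^(−1.9868) + 3·e^(−2.9801) + 1·e^(−3.9735) = 2.0000 + 0.54853 + 0.15236 + 0.018807 = 2.7197.
⟨E⟩ = Σ EᵢPᵢ = 0.89865 ε.
S/k_B = ln Z + ⟨E⟩/kT = ln(2.7197) + 0.89865/1.51 = 1.0005 + 0.59513 = 1.60.

1.60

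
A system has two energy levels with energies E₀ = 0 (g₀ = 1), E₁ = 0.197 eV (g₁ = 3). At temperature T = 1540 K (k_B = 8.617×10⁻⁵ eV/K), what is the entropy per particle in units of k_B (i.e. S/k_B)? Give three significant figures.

1.12

k_BT = 8.617×10⁻⁵ × 1540 K = 0.13270 eV.
Eᵢ/kT = 0, 1.4846.
Z = Σ gᵢe^(−Eᵢ/kT) = 1·e^(−0) + 3·e^(−1.4846) = 1.0000 + 0.67978 = 1.6798.
⟨E⟩ = Σ EᵢPᵢ = 0.079722 eV.
S/k_B = ln Z + ⟨E⟩/kT = ln(1.6798) + 0.079722/0.13270 = 0.51867 + 0.60077 = 1.12.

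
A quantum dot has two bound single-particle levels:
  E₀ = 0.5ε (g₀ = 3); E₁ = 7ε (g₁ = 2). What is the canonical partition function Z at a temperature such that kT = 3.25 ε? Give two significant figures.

Eᵢ/kT = 0.1538, 2.154.
Z = Σ gᵢe^(−Eᵢ/kT) = 3·e^(−0.1538) + 2·e^(−2.154) = 2.572 + 0.2320 = 2.804.

Z = 2.8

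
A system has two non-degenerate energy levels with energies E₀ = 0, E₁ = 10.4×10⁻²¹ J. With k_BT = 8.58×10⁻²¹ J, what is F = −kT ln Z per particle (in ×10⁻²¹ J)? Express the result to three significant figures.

Eᵢ/kT = 0, 1.2121.
Z = Σ e^(−Eᵢ/kT) = e^(−0) + e^(−1.2121) = 1.0000 + 0.29757 = 1.2976.
F = −kT ln Z = −8.58 × ln(1.2976) = −8.58 × 0.26052 = -2.24 ×10⁻²¹ J.

-2.24 ×10⁻²¹ J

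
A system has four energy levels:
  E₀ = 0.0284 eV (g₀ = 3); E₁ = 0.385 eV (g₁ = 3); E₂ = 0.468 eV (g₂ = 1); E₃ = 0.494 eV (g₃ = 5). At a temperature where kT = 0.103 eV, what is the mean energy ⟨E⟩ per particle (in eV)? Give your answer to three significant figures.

Eᵢ/kT = 0.27573, 3.7379, 4.5437, 4.7961.
Z = Σ gᵢe^(−Eᵢ/kT) = 3·e^(−0.27573) + 3·e^(−3.7379) + 1·e^(−4.5437) + 5·e^(−4.7961) = 2.2771 + 0.071412 + 0.010634 + 0.041310 = 2.4005.
⟨E⟩ = Σ Eᵢ gᵢe^(−Eᵢ/kT) / Z = (0.0284·2.2771 + 0.385·0.071412 + 0.468·0.010634 + 0.494·0.041310) / 2.4005 = 0.0490 eV.

0.0490 eV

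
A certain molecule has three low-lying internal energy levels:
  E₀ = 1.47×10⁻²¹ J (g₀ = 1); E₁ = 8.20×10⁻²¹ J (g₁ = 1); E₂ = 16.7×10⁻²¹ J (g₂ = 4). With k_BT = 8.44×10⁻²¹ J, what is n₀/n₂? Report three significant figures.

1.52

n₀/n₂ = (g₀/g₂) exp[−(E₀−E₂)/kT] = (1/4) × exp(−(-15.23 ×10⁻²¹ J)/(8.44 ×10⁻²¹ J)) = (1/4) × exp(1.8045) = 1.52.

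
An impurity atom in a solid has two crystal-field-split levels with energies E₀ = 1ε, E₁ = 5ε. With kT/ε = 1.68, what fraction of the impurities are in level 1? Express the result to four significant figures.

0.08464

Eᵢ/kT = 0.595238, 2.97619.
Z = Σ e^(−Eᵢ/kT) = e^(−0.595238) + e^(−2.97619) = 0.551431 + 0.0509867 = 0.602418.
P₁ = e^(−E₁/kT) / Z = 0.0509867/0.602418 = 0.08464.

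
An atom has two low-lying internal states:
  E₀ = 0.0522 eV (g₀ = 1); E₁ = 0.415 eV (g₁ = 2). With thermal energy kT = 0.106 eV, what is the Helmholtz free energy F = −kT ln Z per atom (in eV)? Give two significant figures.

0.045 eV

Eᵢ/kT = 0.4925, 3.915.
Z = Σ gᵢe^(−Eᵢ/kT) = 1·e^(−0.4925) + 2·e^(−3.915) = 0.6111 + 0.03988 = 0.6510.
F = −kT ln Z = −0.106 × ln(0.6510) = −0.106 × -0.4292 = 0.045 eV.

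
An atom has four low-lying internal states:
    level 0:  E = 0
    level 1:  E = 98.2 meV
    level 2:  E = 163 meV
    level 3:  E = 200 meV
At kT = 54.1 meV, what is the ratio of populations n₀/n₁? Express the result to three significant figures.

6.14

n₀/n₁ = exp[−(E₀−E₁)/kT] = exp(−(-98.2 meV)/(54.1 meV)) = exp(1.8152) = 6.14.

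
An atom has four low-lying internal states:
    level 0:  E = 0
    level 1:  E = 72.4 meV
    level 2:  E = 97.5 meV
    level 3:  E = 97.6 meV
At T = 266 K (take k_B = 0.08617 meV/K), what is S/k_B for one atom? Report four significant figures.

k_BT = 0.08617 × 266 K = 22.9212 meV.
Eᵢ/kT = 0, 3.15865, 4.25370, 4.25807.
Z = Σ e^(−Eᵢ/kT) = e^(−0) + e^(−3.15865) + e^(−4.25370) + e^(−4.25807) = 1.00000 + 0.0424831 + 0.0142116 + 0.0141496 = 1.07084.
⟨E⟩ = Σ EᵢPᵢ = 5.45591 meV.
S/k_B = ln Z + ⟨E⟩/kT = ln(1.07084) + 5.45591/22.9212 = 0.0684434 + 0.238029 = 0.3065.

0.3065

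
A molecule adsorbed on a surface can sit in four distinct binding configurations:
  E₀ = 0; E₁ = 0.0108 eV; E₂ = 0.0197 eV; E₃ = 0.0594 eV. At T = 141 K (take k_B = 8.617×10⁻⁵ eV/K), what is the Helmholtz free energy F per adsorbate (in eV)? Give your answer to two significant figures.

-0.0058 eV

k_BT = 8.617×10⁻⁵ × 141 K = 0.01215 eV.
Eᵢ/kT = 0, 0.8889, 1.621, 4.889.
Z = Σ e^(−Eᵢ/kT) = e^(−0) + e^(−0.8889) + e^(−1.621) + e^(−4.889) = 1.000 + 0.4111 + 0.1977 + 0.007529 = 1.616.
F = −kT ln Z = −0.01215 × ln(1.616) = −0.01215 × 0.4800 = -0.0058 eV.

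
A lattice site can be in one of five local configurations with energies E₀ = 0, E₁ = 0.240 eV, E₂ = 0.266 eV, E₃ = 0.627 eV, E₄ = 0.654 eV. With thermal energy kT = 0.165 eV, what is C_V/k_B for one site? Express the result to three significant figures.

Eᵢ/kT = 0, 1.4545, 1.6121, 3.8000, 3.9636.
Z = Σ e^(−Eᵢ/kT) = e^(−0) + e^(−1.4545) + e^(−1.6121) + e^(−3.8000) + e^(−3.9636) = 1.0000 + 0.23352 + 0.19947 + 0.022371 + 0.018995 = 1.4744.
⟨E⟩ = 0.091938 eV, ⟨E²⟩ = 0.030171 eV².
C_V/k_B = (⟨E²⟩ − ⟨E⟩²)/(kT)² = (0.030171 − 0.0084526)/0.027225 = 0.798.

0.798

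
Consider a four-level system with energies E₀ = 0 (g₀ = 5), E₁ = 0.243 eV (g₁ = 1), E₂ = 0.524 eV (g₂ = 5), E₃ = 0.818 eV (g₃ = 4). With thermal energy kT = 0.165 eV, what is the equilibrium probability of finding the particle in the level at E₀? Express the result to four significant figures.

0.9147

Eᵢ/kT = 0, 1.47273, 3.17576, 4.95758.
Z = Σ gᵢe^(−Eᵢ/kT) = 5·e^(−0) + 1·e^(−1.47273) + 5·e^(−3.17576) + 4·e^(−4.95758) = 5.00000 + 0.229299 + 0.208812 + 0.0281197 = 5.46623.
P₀ = g₀ e^(−E₀/kT) / Z = 5.00000/5.46623 = 0.9147.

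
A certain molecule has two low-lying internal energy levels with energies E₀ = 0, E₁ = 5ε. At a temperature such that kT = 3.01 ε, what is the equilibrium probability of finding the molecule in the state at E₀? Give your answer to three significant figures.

0.840

Eᵢ/kT = 0, 1.6611.
Z = Σ e^(−Eᵢ/kT) = e^(−0) + e^(−1.6611) = 1.0000 + 0.18993 = 1.1899.
P₀ = e^(−E₀/kT) / Z = 1.0000/1.1899 = 0.840.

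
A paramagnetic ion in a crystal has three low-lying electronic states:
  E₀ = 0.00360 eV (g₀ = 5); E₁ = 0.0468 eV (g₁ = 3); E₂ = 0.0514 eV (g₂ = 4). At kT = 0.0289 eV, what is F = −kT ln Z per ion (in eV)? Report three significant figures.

Eᵢ/kT = 0.12457, 1.6194, 1.7785.
Z = Σ gᵢe^(−Eᵢ/kT) = 5·e^(−0.12457) + 3·e^(−1.6194) + 4·e^(−1.7785) = 4.4144 + 0.59405 + 0.67557 = 5.6840.
F = −kT ln Z = −0.0289 × ln(5.6840) = −0.0289 × 1.7377 = -0.0502 eV.

-0.0502 eV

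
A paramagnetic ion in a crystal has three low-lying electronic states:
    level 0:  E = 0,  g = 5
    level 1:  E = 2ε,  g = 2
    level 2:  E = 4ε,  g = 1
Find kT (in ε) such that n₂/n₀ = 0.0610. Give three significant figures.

3.37 ε

n₂/n₀ = (g₂/g₀) exp[−(E₂−E₀)/kT] = 0.0610.
⇒ (E₂−E₀)/kT = ln((1/5)/0.0610) = ln(3.2787) = 1.1874.
kT = 4ε / 1.1874 = 3.37 ε.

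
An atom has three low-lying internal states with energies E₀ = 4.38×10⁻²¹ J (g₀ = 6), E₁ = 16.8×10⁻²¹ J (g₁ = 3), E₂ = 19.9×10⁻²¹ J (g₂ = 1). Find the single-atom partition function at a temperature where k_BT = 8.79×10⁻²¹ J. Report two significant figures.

Eᵢ/kT = 0.4983, 1.911, 2.264.
Z = Σ gᵢe^(−Eᵢ/kT) = 6·e^(−0.4983) + 3·e^(−1.911) + 1·e^(−2.264) = 3.645 + 0.4438 + 0.1039 = 4.193.

Z = 4.2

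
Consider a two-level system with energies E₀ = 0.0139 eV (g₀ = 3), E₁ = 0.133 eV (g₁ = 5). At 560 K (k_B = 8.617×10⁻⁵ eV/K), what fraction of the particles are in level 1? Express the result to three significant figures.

0.124

k_BT = 8.617×10⁻⁵ × 560 K = 0.048255 eV.
Eᵢ/kT = 0.28805, 2.7562.
Z = Σ gᵢe^(−Eᵢ/kT) = 3·e^(−0.28805) + 5·e^(−2.7562) = 2.2492 + 0.31766 = 2.5669.
P₁ = g₁ e^(−E₁/kT) / Z = 0.31766/2.5669 = 0.124.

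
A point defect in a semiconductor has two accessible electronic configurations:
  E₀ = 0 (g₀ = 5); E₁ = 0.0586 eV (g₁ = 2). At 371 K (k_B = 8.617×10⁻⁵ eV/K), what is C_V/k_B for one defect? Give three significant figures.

0.190

k_BT = 8.617×10⁻⁵ × 371 K = 0.031969 eV.
Eᵢ/kT = 0, 1.8330.
Z = Σ gᵢe^(−Eᵢ/kT) = 5·e^(−0) + 2·e^(−1.8330) = 5.0000 + 0.31987 = 5.3199.
⟨E⟩ = 0.0035234 eV, ⟨E²⟩ = 0.00020647 eV².
C_V/k_B = (⟨E²⟩ − ⟨E⟩²)/(kT)² = (0.00020647 − 0.000012414)/0.0010220 = 0.190.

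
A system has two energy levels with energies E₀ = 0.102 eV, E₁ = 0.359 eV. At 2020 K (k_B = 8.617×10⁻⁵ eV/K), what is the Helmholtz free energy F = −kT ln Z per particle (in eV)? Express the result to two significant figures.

k_BT = 8.617×10⁻⁵ × 2020 K = 0.1741 eV.
Eᵢ/kT = 0.5859, 2.062.
Z = Σ e^(−Eᵢ/kT) = e^(−0.5859) + e^(−2.062) = 0.5566 + 0.1272 = 0.6838.
F = −kT ln Z = −0.1741 × ln(0.6838) = −0.1741 × -0.3801 = 0.066 eV.

0.066 eV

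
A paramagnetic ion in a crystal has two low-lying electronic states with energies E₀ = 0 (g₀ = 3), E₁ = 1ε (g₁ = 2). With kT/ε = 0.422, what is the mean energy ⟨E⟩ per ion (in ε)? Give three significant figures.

0.0587 ε

Eᵢ/kT = 0, 2.3697.
Z = Σ gᵢe^(−Eᵢ/kT) = 3·e^(−0) + 2·e^(−2.3697) = 3.0000 + 0.18702 = 3.1870.
⟨E⟩ = Σ Eᵢ gᵢe^(−Eᵢ/kT) / Z = (0·3.0000 + 1·0.18702) / 3.1870 = 0.0587 ε.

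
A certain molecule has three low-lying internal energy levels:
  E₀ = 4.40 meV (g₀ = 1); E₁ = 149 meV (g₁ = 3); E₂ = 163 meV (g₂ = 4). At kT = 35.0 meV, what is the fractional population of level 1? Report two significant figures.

Eᵢ/kT = 0.1257, 4.257, 4.657.
Z = Σ gᵢe^(−Eᵢ/kT) = 1·e^(−0.1257) + 3·e^(−4.257) + 4·e^(−4.657) = 0.8819 + 0.04249 + 0.03798 = 0.9624.
P₁ = g₁ e^(−E₁/kT) / Z = 0.04249/0.9624 = 0.044.

0.044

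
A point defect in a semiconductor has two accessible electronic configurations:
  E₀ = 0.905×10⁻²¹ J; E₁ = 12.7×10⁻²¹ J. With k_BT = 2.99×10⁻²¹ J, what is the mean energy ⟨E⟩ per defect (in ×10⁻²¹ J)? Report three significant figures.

1.13 ×10⁻²¹ J

Eᵢ/kT = 0.30268, 4.2475.
Z = Σ e^(−Eᵢ/kT) = e^(−0.30268) + e^(−4.2475) = 0.73884 + 0.014300 = 0.75314.
⟨E⟩ = Σ Eᵢ e^(−Eᵢ/kT) / Z = (0.905·0.73884 + 12.7·0.014300) / 0.75314 = 1.13 ×10⁻²¹ J.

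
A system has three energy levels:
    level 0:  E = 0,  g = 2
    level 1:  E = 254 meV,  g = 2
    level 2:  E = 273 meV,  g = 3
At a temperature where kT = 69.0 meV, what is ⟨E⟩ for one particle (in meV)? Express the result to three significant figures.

Eᵢ/kT = 0, 3.6812, 3.9565.
Z = Σ gᵢe^(−Eᵢ/kT) = 2·e^(−0) + 2·e^(−3.6812) + 3·e^(−3.9565) = 2.0000 + 0.050385 + 0.057390 = 2.1078.
⟨E⟩ = Σ Eᵢ gᵢe^(−Eᵢ/kT) / Z = (0·2.0000 + 254·0.050385 + 273·0.057390) / 2.1078 = 13.5 meV.

13.5 meV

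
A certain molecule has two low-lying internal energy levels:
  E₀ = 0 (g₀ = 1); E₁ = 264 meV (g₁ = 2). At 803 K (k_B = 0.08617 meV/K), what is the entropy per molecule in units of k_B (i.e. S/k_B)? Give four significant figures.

0.2041

k_BT = 0.08617 × 803 K = 69.1945 meV.
Eᵢ/kT = 0, 3.81533.
Z = Σ gᵢe^(−Eᵢ/kT) = 1·e^(−0) + 2·e^(−3.81533) = 1.00000 + 0.0440609 = 1.04406.
⟨E⟩ = Σ EᵢPᵢ = 11.1412 meV.
S/k_B = ln Z + ⟨E⟩/kT = ln(1.04406) + 11.1412/69.1945 = 0.0431170 + 0.161013 = 0.2041.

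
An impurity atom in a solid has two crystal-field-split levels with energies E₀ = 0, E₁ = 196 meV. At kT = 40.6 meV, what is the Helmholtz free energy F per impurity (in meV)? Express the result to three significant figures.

Eᵢ/kT = 0, 4.8276.
Z = Σ e^(−Eᵢ/kT) = e^(−0) + e^(−4.8276) = 1.0000 + 0.0080057 = 1.0080.
F = −kT ln Z = −40.6 × ln(1.0080) = −40.6 × 0.0079682 = -0.324 meV.

-0.324 meV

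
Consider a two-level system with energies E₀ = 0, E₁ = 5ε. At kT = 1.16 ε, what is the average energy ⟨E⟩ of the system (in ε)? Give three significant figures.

0.0663 ε

Eᵢ/kT = 0, 4.3103.
Z = Σ e^(−Eᵢ/kT) = e^(−0) + e^(−4.3103) = 1.0000 + 0.013430 = 1.0134.
⟨E⟩ = Σ Eᵢ e^(−Eᵢ/kT) / Z = (0·1.0000 + 5·0.013430) / 1.0134 = 0.0663 ε.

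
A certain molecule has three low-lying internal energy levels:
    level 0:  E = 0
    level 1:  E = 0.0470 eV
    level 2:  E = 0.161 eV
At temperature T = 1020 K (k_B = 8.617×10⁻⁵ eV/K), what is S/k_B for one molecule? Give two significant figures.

k_BT = 8.617×10⁻⁵ × 1020 K = 0.08789 eV.
Eᵢ/kT = 0, 0.5348, 1.832.
Z = Σ e^(−Eᵢ/kT) = e^(−0) + e^(−0.5348) + e^(−1.832) = 1.000 + 0.5858 + 0.1601 = 1.746.
⟨E⟩ = Σ EᵢPᵢ = 0.03053 eV.
S/k_B = ln Z + ⟨E⟩/kT = ln(1.746) + 0.03053/0.08789 = 0.5573 + 0.3474 = 0.90.

0.90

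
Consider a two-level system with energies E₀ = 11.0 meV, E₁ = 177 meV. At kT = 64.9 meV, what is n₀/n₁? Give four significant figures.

12.91

n₀/n₁ = exp[−(E₀−E₁)/kT] = exp(−(-166.0 meV)/(64.9 meV)) = exp(2.55778) = 12.91.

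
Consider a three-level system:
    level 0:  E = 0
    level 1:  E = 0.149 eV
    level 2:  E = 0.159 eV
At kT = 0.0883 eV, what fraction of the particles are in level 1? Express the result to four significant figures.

0.1370

Eᵢ/kT = 0, 1.68743, 1.80068.
Z = Σ e^(−Eᵢ/kT) = e^(−0) + e^(−1.68743) + e^(−1.80068) = 1.00000 + 0.184994 + 0.165187 = 1.35018.
P₁ = e^(−E₁/kT) / Z = 0.184994/1.35018 = 0.1370.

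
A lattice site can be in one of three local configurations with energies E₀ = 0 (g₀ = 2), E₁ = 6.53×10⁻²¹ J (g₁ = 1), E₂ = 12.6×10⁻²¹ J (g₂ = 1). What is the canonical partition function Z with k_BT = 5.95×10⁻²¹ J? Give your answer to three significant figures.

Z = 2.45

Eᵢ/kT = 0, 1.0975, 2.1176.
Z = Σ gᵢe^(−Eᵢ/kT) = 2·e^(−0) + 1·e^(−1.0975) + 1·e^(−2.1176) = 2.0000 + 0.33370 + 0.12032 = 2.4540.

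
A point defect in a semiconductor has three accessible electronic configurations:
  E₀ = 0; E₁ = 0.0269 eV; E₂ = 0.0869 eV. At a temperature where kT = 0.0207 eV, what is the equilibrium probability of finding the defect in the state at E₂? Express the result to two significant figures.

Eᵢ/kT = 0, 1.300, 4.198.
Z = Σ e^(−Eᵢ/kT) = e^(−0) + e^(−1.300) + e^(−4.198) = 1.000 + 0.2725 + 0.01503 = 1.288.
P₂ = e^(−E₂/kT) / Z = 0.01503/1.288 = 0.012.

0.012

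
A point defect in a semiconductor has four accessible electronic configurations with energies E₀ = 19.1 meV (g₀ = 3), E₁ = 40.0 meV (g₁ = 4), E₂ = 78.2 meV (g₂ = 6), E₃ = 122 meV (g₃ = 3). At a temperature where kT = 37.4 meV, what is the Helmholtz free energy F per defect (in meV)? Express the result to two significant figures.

-52 meV

Eᵢ/kT = 0.5107, 1.070, 2.091, 3.262.
Z = Σ gᵢe^(−Eᵢ/kT) = 3·e^(−0.5107) + 4·e^(−1.070) + 6·e^(−2.091) + 3·e^(−3.262) = 1.800 + 1.372 + 0.7414 + 0.1149 = 4.028.
F = −kT ln Z = −37.4 × ln(4.028) = −37.4 × 1.393 = -52 meV.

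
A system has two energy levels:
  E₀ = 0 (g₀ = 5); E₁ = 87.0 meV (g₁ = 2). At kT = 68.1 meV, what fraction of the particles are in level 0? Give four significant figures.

Eᵢ/kT = 0, 1.27753.
Z = Σ gᵢe^(−Eᵢ/kT) = 5·e^(−0) + 2·e^(−1.27753) = 5.00000 + 0.557450 = 5.55745.
P₀ = g₀ e^(−E₀/kT) / Z = 5.00000/5.55745 = 0.8997.

0.8997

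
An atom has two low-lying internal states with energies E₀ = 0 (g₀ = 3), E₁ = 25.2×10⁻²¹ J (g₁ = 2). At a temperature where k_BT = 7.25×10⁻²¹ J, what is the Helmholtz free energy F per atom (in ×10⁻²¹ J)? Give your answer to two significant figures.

-8.1 ×10⁻²¹ J

Eᵢ/kT = 0, 3.476.
Z = Σ gᵢe^(−Eᵢ/kT) = 3·e^(−0) + 2·e^(−3.476) = 3.000 + 0.06186 = 3.062.
F = −kT ln Z = −7.25 × ln(3.062) = −7.25 × 1.119 = -8.1 ×10⁻²¹ J.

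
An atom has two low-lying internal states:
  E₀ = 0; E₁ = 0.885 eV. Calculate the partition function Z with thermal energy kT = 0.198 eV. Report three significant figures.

Z = 1.01

Eᵢ/kT = 0, 4.4697.
Z = Σ e^(−Eᵢ/kT) = e^(−0) + e^(−4.4697) = 1.0000 + 0.011451 = 1.0115.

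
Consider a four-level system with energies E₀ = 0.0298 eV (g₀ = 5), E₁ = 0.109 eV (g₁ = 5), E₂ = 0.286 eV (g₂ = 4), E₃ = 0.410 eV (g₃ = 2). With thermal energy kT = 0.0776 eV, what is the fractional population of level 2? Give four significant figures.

Eᵢ/kT = 0.384021, 1.40464, 3.68557, 5.28351.
Z = Σ gᵢe^(−Eᵢ/kT) = 5·e^(−0.384021) + 5·e^(−1.40464) + 4·e^(−3.68557) + 2·e^(−5.28351) = 3.40559 + 1.22728 + 0.100331 + 0.0101492 = 4.74335.
P₂ = g₂ e^(−E₂/kT) / Z = 0.100331/4.74335 = 0.02115.

0.02115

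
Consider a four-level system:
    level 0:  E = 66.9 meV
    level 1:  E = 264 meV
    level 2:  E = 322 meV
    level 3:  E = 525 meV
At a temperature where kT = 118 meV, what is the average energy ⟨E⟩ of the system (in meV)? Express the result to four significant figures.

124.2 meV

Eᵢ/kT = 0.566949, 2.23729, 2.72881, 4.44915.
Z = Σ e^(−Eᵢ/kT) = e^(−0.566949) + e^(−2.23729) + e^(−2.72881) + e^(−4.44915) = 0.567253 + 0.106747 + 0.0652969 + 0.0116885 = 0.750985.
⟨E⟩ = Σ Eᵢ e^(−Eᵢ/kT) / Z = (66.9·0.567253 + 264·0.106747 + 322·0.0652969 + 525·0.0116885) / 0.750985 = 124.2 meV.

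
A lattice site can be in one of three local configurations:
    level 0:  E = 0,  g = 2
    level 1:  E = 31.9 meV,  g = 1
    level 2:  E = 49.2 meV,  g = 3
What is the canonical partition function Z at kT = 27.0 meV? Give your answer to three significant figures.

Z = 2.79

Eᵢ/kT = 0, 1.1815, 1.8222.
Z = Σ gᵢe^(−Eᵢ/kT) = 2·e^(−0) + 1·e^(−1.1815) + 3·e^(−1.8222) = 2.0000 + 0.30682 + 0.48501 = 2.7918.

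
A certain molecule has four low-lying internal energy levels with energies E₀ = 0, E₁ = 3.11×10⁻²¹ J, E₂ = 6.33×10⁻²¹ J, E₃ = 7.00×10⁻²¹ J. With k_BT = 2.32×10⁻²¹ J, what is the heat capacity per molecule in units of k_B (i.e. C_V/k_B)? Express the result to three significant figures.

0.777

Eᵢ/kT = 0, 1.3405, 2.7284, 3.0172.
Z = Σ e^(−Eᵢ/kT) = e^(−0) + e^(−1.3405) + e^(−2.7284) + e^(−3.0172) = 1.0000 + 0.26171 + 0.065324 + 0.048938 = 1.3760.
⟨E⟩ = 1.1410, ⟨E²⟩ = 5.4845.
C_V/k_B = (⟨E²⟩ − ⟨E⟩²)/(kT)² = (5.4845 − 1.3019)/5.3824 = 0.777.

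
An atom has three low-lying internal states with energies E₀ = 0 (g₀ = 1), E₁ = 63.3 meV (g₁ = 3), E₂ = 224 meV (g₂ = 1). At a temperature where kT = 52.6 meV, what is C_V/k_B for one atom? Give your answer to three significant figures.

Eᵢ/kT = 0, 1.2034, 4.2586.
Z = Σ gᵢe^(−Eᵢ/kT) = 1·e^(−0) + 3·e^(−1.2034) + 1·e^(−4.2586) = 1.0000 + 0.90052 + 0.014142 = 1.9147.
⟨E⟩ = 31.426 meV, ⟨E²⟩ = 2255.1 meV².
C_V/k_B = (⟨E²⟩ − ⟨E⟩²)/(kT)² = (2255.1 − 987.59)/2766.8 = 0.458.

0.458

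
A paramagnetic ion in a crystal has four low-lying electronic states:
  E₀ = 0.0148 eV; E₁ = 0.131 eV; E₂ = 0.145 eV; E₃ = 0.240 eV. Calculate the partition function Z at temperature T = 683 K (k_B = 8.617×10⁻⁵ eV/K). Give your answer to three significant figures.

Z = 0.988

k_BT = 8.617×10⁻⁵ × 683 K = 0.058854 eV.
Eᵢ/kT = 0.25147, 2.2258, 2.4637, 4.0779.
Z = Σ e^(−Eᵢ/kT) = e^(−0.25147) + e^(−2.2258) + e^(−2.4637) + e^(−4.0779) = 0.77766 + 0.10798 + 0.085119 + 0.016943 = 0.98770.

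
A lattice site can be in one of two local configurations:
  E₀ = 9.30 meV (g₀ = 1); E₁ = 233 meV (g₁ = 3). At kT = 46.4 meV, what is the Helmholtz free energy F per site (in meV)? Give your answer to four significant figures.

8.192 meV

Eᵢ/kT = 0.200431, 5.02155.
Z = Σ gᵢe^(−Eᵢ/kT) = 1·e^(−0.200431) + 3·e^(−5.02155) = 0.818378 + 0.0197829 = 0.838161.
F = −kT ln Z = −46.4 × ln(0.838161) = −46.4 × -0.176545 = 8.192 meV.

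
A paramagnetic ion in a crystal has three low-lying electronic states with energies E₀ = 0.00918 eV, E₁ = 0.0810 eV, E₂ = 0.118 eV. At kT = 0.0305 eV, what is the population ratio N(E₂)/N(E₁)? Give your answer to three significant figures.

0.297

n₂/n₁ = exp[−(E₂−E₁)/kT] = exp(−(0.0370 eV)/(0.0305 eV)) = exp(-1.2131) = 0.297.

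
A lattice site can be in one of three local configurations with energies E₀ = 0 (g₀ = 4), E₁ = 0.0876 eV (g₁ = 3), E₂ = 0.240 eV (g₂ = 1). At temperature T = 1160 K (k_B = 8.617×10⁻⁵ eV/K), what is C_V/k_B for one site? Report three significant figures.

k_BT = 8.617×10⁻⁵ × 1160 K = 0.099957 eV.
Eᵢ/kT = 0, 0.87638, 2.4010.
Z = Σ gᵢe^(−Eᵢ/kT) = 4·e^(−0) + 3·e^(−0.87638) + 1·e^(−2.4010) = 4.0000 + 1.2489 + 0.090627 = 5.3395.
⟨E⟩ = 0.024563 eV, ⟨E²⟩ = 0.0027725 eV².
C_V/k_B = (⟨E²⟩ − ⟨E⟩²)/(kT)² = (0.0027725 − 0.00060334)/0.0099914 = 0.217.

0.217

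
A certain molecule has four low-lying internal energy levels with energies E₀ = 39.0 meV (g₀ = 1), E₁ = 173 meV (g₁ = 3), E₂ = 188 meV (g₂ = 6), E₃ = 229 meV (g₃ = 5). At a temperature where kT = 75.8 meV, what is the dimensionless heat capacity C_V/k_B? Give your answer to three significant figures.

Eᵢ/kT = 0.51451, 2.2823, 2.4802, 3.0211.
Z = Σ gᵢe^(−Eᵢ/kT) = 1·e^(−0.51451) + 3·e^(−2.2823) + 6·e^(−2.4802) + 5·e^(−3.0211) = 0.59779 + 0.30615 + 0.50236 + 0.24374 = 1.6500.
⟨E⟩ = 137.30 meV, ⟨E²⟩ = 24612 meV².
C_V/k_B = (⟨E²⟩ − ⟨E⟩²)/(kT)² = (24612 − 18851)/5745.6 = 1.00.

1.00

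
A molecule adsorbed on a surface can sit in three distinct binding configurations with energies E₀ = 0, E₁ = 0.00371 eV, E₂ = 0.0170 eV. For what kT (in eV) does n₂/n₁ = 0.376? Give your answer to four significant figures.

n₂/n₁ = exp[−(E₂−E₁)/kT] = 0.376.
⇒ (E₂−E₁)/kT = ln(1/0.376) = ln(2.65957) = 0.978164.
kT = 0.01329 eV / 0.978164 = 0.01359 eV.

0.01359 eV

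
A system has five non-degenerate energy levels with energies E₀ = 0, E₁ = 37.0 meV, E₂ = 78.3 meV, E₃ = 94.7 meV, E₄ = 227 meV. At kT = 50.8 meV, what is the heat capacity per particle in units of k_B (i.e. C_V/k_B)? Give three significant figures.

Eᵢ/kT = 0, 0.72835, 1.5413, 1.8642, 4.4685.
Z = Σ e^(−Eᵢ/kT) = e^(−0) + e^(−0.72835) + e^(−1.5413) + e^(−1.8642) + e^(−4.4685) = 1.0000 + 0.48270 + 0.21410 + 0.15502 + 0.011464 = 1.8633.
⟨E⟩ = 27.857 meV, ⟨E²⟩ = 2122.3 meV².
C_V/k_B = (⟨E²⟩ − ⟨E⟩²)/(kT)² = (2122.3 − 776.01)/2580.6 = 0.522.

0.522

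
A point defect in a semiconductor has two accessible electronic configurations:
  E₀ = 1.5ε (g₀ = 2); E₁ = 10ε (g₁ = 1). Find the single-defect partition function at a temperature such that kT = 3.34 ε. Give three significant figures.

Eᵢ/kT = 0.44910, 2.9940.
Z = Σ gᵢe^(−Eᵢ/kT) = 2·e^(−0.44910) + 1·e^(−2.9940) = 1.2764 + 0.050087 = 1.3265.

Z = 1.33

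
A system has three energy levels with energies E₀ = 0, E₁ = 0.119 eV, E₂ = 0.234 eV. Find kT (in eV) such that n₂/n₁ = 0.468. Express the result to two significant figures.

n₂/n₁ = exp[−(E₂−E₁)/kT] = 0.468.
⇒ (E₂−E₁)/kT = ln(1/0.468) = ln(2.137) = 0.7594.
kT = 0.115 eV / 0.7594 = 0.15 eV.

0.15 eV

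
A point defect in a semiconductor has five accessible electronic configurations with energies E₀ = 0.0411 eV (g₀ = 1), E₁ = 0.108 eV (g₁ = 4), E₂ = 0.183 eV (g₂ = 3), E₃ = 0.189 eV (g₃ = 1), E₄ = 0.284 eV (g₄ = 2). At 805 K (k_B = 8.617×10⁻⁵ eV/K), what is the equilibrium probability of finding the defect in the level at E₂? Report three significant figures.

0.125

k_BT = 8.617×10⁻⁵ × 805 K = 0.069367 eV.
Eᵢ/kT = 0.59250, 1.5569, 2.6381, 2.7246, 4.0942.
Z = Σ gᵢe^(−Eᵢ/kT) = 1·e^(−0.59250) + 4·e^(−1.5569) + 3·e^(−2.6381) + 1·e^(−2.7246) + 2·e^(−4.0942) = 0.55294 + 0.84315 + 0.21449 + 0.065572 + 0.033338 = 1.7095.
P₂ = g₂ e^(−E₂/kT) / Z = 0.21449/1.7095 = 0.125.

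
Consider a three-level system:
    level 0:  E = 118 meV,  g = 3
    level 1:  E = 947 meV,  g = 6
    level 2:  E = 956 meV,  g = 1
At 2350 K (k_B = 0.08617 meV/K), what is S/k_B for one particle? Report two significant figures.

1.3

k_BT = 0.08617 × 2350 K = 202.5 meV.
Eᵢ/kT = 0.5827, 4.677, 4.721.
Z = Σ gᵢe^(−Eᵢ/kT) = 3·e^(−0.5827) + 6·e^(−4.677) + 1·e^(−4.721) = 1.675 + 0.05584 + 0.008906 = 1.740.
⟨E⟩ = Σ EᵢPᵢ = 148.9 meV.
S/k_B = ln Z + ⟨E⟩/kT = ln(1.740) + 148.9/202.5 = 0.5539 + 0.7353 = 1.3.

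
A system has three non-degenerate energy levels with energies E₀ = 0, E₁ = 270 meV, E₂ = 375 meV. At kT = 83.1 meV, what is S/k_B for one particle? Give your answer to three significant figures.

Eᵢ/kT = 0, 3.2491, 4.5126.
Z = Σ e^(−Eᵢ/kT) = e^(−0) + e^(−3.2491) + e^(−4.5126) = 1.0000 + 0.038809 + 0.010970 = 1.0498.
⟨E⟩ = Σ EᵢPᵢ = 13.900 meV.
S/k_B = ln Z + ⟨E⟩/kT = ln(1.0498) + 13.900/83.1 = 0.048600 + 0.16727 = 0.216.

0.216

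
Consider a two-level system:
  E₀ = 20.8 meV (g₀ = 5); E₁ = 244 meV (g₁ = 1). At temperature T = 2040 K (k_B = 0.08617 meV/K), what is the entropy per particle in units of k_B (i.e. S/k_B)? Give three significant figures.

1.73

k_BT = 0.08617 × 2040 K = 175.79 meV.
Eᵢ/kT = 0.11832, 1.3880.
Z = Σ gᵢe^(−Eᵢ/kT) = 5·e^(−0.11832) + 1·e^(−1.3880) = 4.4421 + 0.24957 = 4.6917.
⟨E⟩ = Σ EᵢPᵢ = 32.673 meV.
S/k_B = ln Z + ⟨E⟩/kT = ln(4.6917) + 32.673/175.79 = 1.5458 + 0.18586 = 1.73.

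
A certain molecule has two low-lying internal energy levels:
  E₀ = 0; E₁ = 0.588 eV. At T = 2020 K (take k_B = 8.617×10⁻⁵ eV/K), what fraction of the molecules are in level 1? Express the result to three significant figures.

k_BT = 8.617×10⁻⁵ × 2020 K = 0.17406 eV.
Eᵢ/kT = 0, 3.3781.
Z = Σ e^(−Eᵢ/kT) = e^(−0) + e^(−3.3781) = 1.0000 + 0.034112 = 1.0341.
P₁ = e^(−E₁/kT) / Z = 0.034112/1.0341 = 0.0330.

0.0330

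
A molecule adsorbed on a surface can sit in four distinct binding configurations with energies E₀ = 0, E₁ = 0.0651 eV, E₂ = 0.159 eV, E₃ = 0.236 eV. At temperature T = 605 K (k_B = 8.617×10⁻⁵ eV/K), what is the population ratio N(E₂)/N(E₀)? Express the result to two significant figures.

0.047

k_BT = 8.617×10⁻⁵ × 605 K = 0.05213 eV.
n₂/n₀ = exp[−(E₂−E₀)/kT] = exp(−(0.159 eV)/(0.05213 eV)) = exp(-3.050) = 0.047.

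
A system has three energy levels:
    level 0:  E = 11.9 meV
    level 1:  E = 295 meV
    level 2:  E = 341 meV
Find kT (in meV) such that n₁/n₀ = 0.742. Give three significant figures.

949 meV

n₁/n₀ = exp[−(E₁−E₀)/kT] = 0.742.
⇒ (E₁−E₀)/kT = ln(1/0.742) = ln(1.3477) = 0.29840.
kT = 283.1 meV / 0.29840 = 949 meV.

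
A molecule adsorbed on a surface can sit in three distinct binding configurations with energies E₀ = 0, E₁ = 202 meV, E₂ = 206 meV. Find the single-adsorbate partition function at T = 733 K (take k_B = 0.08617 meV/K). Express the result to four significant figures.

Z = 1.079

k_BT = 0.08617 × 733 K = 63.1626 meV.
Eᵢ/kT = 0, 3.19810, 3.26142.
Z = Σ e^(−Eᵢ/kT) = e^(−0) + e^(−3.19810) + e^(−3.26142) = 1.00000 + 0.0408397 + 0.0383339 = 1.07917.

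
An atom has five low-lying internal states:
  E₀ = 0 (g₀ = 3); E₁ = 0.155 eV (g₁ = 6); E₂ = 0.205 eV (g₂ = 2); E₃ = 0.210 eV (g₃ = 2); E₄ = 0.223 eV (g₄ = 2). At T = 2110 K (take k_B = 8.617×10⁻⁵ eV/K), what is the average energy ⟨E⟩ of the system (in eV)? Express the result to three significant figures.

0.107 eV

k_BT = 8.617×10⁻⁵ × 2110 K = 0.18182 eV.
Eᵢ/kT = 0, 0.85249, 1.1275, 1.1550, 1.2265.
Z = Σ gᵢe^(−Eᵢ/kT) = 3·e^(−0) + 6·e^(−0.85249) + 2·e^(−1.1275) + 2·e^(−1.1550) + 2·e^(−1.2265) = 3.0000 + 2.5581 + 0.64768 + 0.63012 + 0.58663 = 7.4225.
⟨E⟩ = Σ Eᵢ gᵢe^(−Eᵢ/kT) / Z = (0·3.0000 + 0.155·2.5581 + 0.205·0.64768 + 0.210·0.63012 + 0.223·0.58663) / 7.4225 = 0.107 eV.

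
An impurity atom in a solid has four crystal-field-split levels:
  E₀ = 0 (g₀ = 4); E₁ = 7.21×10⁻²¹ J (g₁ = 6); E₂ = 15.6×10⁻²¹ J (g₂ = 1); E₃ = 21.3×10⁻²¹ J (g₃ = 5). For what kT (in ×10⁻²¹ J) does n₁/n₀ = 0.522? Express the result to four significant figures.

6.831 ×10⁻²¹ J

n₁/n₀ = (g₁/g₀) exp[−(E₁−E₀)/kT] = 0.522.
⇒ (E₁−E₀)/kT = ln((6/4)/0.522) = ln(2.87356) = 1.05555.
kT = 7.21 ×10⁻²¹ J / 1.05555 = 6.831 ×10⁻²¹ J.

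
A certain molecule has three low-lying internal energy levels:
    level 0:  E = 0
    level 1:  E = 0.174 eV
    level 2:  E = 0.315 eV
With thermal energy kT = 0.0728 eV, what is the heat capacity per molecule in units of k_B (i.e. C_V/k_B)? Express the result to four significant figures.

Eᵢ/kT = 0, 2.39011, 4.32692.
Z = Σ e^(−Eᵢ/kT) = e^(−0) + e^(−2.39011) + e^(−4.32692) = 1.00000 + 0.0916196 + 0.0132082 = 1.10483.
⟨E⟩ = 0.0181950 eV, ⟨E²⟩ = 0.00369691 eV².
C_V/k_B = (⟨E²⟩ − ⟨E⟩²)/(kT)² = (0.00369691 − 0.000331058)/0.00529984 = 0.6351.

0.6351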